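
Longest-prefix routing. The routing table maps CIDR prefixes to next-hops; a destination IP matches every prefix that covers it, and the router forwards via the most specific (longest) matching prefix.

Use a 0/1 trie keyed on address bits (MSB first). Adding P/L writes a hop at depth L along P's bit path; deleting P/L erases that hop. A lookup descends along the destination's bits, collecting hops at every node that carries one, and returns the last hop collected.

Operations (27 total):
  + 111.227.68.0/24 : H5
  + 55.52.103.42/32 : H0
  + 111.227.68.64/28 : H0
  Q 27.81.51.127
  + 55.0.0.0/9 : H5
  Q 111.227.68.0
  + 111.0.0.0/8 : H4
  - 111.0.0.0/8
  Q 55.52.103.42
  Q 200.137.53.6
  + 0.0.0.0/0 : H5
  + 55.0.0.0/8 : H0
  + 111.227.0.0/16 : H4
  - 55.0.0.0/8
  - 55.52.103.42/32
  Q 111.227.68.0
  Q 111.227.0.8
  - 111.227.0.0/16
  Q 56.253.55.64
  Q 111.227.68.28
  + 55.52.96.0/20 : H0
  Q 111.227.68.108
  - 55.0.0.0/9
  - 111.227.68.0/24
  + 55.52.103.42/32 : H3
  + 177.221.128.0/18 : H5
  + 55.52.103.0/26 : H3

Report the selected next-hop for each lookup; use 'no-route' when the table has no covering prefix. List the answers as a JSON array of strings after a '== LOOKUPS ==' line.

Process each operation:
  + 111.227.68.0/24 (H5) depth=24
  + 55.52.103.42/32 (H0) depth=32
  + 111.227.68.64/28 (H0) depth=28
  Q 27.81.51.127: descend 00 ; hops seen [∅] ; pick no-route
  + 55.0.0.0/9 (H5) depth=9
  Q 111.227.68.0: descend 0110111111100011010001000 ; hops seen [H5] ; pick H5
  + 111.0.0.0/8 (H4) depth=8
  del 111.0.0.0/8 (clear depth 8)
  Q 55.52.103.42: descend 00110111001101000110011100101010 ; hops seen [H5,H0] ; pick H0
  Q 200.137.53.6: descend ε ; hops seen [∅] ; pick no-route
  + 0.0.0.0/0 (H5) depth=0
  + 55.0.0.0/8 (H0) depth=8
  + 111.227.0.0/16 (H4) depth=16
  del 55.0.0.0/8 (clear depth 8)
  del 55.52.103.42/32 (clear depth 32)
  Q 111.227.68.0: descend 0110111111100011010001000 ; hops seen [H5,H4,H5] ; pick H5
  Q 111.227.0.8: descend 01101111111000110 ; hops seen [H5,H4] ; pick H4
  del 111.227.0.0/16 (clear depth 16)
  Q 56.253.55.64: descend 0011 ; hops seen [H5] ; pick H5
  Q 111.227.68.28: descend 0110111111100011010001000 ; hops seen [H5,H5] ; pick H5
  + 55.52.96.0/20 (H0) depth=20
  Q 111.227.68.108: descend 01101111111000110100010001 ; hops seen [H5,H5] ; pick H5
  del 55.0.0.0/9 (clear depth 9)
  del 111.227.68.0/24 (clear depth 24)
  + 55.52.103.42/32 (H3) depth=32
  + 177.221.128.0/18 (H5) depth=18
  + 55.52.103.0/26 (H3) depth=26

== LOOKUPS ==
["no-route","H5","H0","no-route","H5","H4","H5","H5","H5"]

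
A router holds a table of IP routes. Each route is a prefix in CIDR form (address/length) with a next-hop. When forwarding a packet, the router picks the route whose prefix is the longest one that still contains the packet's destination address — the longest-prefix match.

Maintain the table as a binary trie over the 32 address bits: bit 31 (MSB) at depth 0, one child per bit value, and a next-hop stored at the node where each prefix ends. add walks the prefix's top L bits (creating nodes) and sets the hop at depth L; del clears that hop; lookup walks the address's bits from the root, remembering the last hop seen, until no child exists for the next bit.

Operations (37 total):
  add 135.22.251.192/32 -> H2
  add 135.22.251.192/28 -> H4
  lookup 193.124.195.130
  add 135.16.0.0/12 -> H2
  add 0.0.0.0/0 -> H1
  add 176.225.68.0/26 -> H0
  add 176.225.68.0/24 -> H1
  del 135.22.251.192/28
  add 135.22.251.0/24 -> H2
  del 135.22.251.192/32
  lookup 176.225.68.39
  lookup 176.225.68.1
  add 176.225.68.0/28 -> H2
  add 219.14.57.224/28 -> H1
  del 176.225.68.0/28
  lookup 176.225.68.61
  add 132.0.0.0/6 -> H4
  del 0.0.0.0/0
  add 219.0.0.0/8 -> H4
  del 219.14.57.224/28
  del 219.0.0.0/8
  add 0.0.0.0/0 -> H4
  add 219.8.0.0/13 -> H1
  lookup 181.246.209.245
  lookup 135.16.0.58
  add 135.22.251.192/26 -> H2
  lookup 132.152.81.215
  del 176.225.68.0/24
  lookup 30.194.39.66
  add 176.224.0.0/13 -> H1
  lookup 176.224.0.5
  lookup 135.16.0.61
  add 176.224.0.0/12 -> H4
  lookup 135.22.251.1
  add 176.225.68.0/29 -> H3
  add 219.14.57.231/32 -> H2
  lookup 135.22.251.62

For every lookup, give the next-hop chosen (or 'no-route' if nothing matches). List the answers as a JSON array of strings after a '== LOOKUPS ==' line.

Process each operation:
  + 135.22.251.192/32 (H2) depth=32
  + 135.22.251.192/28 (H4) depth=28
  ? 193.124.195.130  path d0:-→d1:-  best=no-route
  + 135.16.0.0/12 (H2) depth=12
  + 0.0.0.0/0 (H1) depth=0
  + 176.225.68.0/26 (H0) depth=26
  + 176.225.68.0/24 (H1) depth=24
  del 135.22.251.192/28 (clear depth 28)
  + 135.22.251.0/24 (H2) depth=24
  del 135.22.251.192/32 (clear depth 32)
  ? 176.225.68.39  path d0:H1→d1:-→d2:-→d3:-→d4:-→d5:-→d6:-→d7:-→d8:-→d9:-→d10:-→d11:-→d12:-→d13:-→d14:-→d15:-→d16:-→d17:-→d18:-→d19:-→d20:-→d21:-→d22:-→d23:-→d24:H1→d25:-→d26:H0  best=H0
  ? 176.225.68.1  path d0:H1→d1:-→d2:-→d3:-→d4:-→d5:-→d6:-→d7:-→d8:-→d9:-→d10:-→d11:-→d12:-→d13:-→d14:-→d15:-→d16:-→d17:-→d18:-→d19:-→d20:-→d21:-→d22:-→d23:-→d24:H1→d25:-→d26:H0  best=H0
  + 176.225.68.0/28 (H2) depth=28
  + 219.14.57.224/28 (H1) depth=28
  del 176.225.68.0/28 (clear depth 28)
  ? 176.225.68.61  path d0:H1→d1:-→d2:-→d3:-→d4:-→d5:-→d6:-→d7:-→d8:-→d9:-→d10:-→d11:-→d12:-→d13:-→d14:-→d15:-→d16:-→d17:-→d18:-→d19:-→d20:-→d21:-→d22:-→d23:-→d24:H1→d25:-→d26:H0  best=H0
  + 132.0.0.0/6 (H4) depth=6
  del 0.0.0.0/0 (clear depth 0)
  + 219.0.0.0/8 (H4) depth=8
  del 219.14.57.224/28 (clear depth 28)
  del 219.0.0.0/8 (clear depth 8)
  + 0.0.0.0/0 (H4) depth=0
  + 219.8.0.0/13 (H1) depth=13
  ? 181.246.209.245  path d0:H4→d1:-→d2:-→d3:-→d4:-→d5:-  best=H4
  ? 135.16.0.58  path d0:H4→d1:-→d2:-→d3:-→d4:-→d5:-→d6:H4→d7:-→d8:-→d9:-→d10:-→d11:-→d12:H2→d13:-  best=H2
  + 135.22.251.192/26 (H2) depth=26
  ? 132.152.81.215  path d0:H4→d1:-→d2:-→d3:-→d4:-→d5:-→d6:H4  best=H4
  del 176.225.68.0/24 (clear depth 24)
  ? 30.194.39.66  path d0:H4  best=H4
  + 176.224.0.0/13 (H1) depth=13
  ? 176.224.0.5  path d0:H4→d1:-→d2:-→d3:-→d4:-→d5:-→d6:-→d7:-→d8:-→d9:-→d10:-→d11:-→d12:-→d13:H1→d14:-→d15:-  best=H1
  ? 135.16.0.61  path d0:H4→d1:-→d2:-→d3:-→d4:-→d5:-→d6:H4→d7:-→d8:-→d9:-→d10:-→d11:-→d12:H2→d13:-  best=H2
  + 176.224.0.0/12 (H4) depth=12
  ? 135.22.251.1  path d0:H4→d1:-→d2:-→d3:-→d4:-→d5:-→d6:H4→d7:-→d8:-→d9:-→d10:-→d11:-→d12:H2→d13:-→d14:-→d15:-→d16:-→d17:-→d18:-→d19:-→d20:-→d21:-→d22:-→d23:-→d24:H2  best=H2
  + 176.225.68.0/29 (H3) depth=29
  + 219.14.57.231/32 (H2) depth=32
  ? 135.22.251.62  path d0:H4→d1:-→d2:-→d3:-→d4:-→d5:-→d6:H4→d7:-→d8:-→d9:-→d10:-→d11:-→d12:H2→d13:-→d14:-→d15:-→d16:-→d17:-→d18:-→d19:-→d20:-→d21:-→d22:-→d23:-→d24:H2  best=H2

== LOOKUPS ==
["no-route","H0","H0","H0","H4","H2","H4","H4","H1","H2","H2","H2"]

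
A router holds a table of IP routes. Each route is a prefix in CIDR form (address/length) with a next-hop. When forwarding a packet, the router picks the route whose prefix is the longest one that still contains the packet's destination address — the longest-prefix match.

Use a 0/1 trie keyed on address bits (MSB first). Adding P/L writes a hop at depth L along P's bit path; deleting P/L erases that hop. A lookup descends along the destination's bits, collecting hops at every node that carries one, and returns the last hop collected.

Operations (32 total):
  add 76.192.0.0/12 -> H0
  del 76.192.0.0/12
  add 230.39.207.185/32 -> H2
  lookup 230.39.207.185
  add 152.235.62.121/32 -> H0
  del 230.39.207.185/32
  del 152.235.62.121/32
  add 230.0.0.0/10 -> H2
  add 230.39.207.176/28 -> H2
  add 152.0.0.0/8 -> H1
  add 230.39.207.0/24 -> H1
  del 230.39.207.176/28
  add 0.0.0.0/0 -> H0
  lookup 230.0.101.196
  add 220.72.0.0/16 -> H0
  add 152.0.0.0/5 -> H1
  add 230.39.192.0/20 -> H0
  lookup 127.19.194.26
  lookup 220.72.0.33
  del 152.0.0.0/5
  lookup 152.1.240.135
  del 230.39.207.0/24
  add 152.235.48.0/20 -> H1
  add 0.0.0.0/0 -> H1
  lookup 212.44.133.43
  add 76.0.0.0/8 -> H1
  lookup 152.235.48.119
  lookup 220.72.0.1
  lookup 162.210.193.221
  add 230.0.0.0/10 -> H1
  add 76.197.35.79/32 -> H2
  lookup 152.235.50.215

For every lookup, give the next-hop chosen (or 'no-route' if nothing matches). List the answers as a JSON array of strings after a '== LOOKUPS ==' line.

Trace:
  + 76.192.0.0/12 (H0) depth=12
  del 76.192.0.0/12 (clear depth 12)
  + 230.39.207.185/32 (H2) depth=32
  Q 230.39.207.185: descend 11100110001001111100111110111001 ; hops seen [H2] ; pick H2
  + 152.235.62.121/32 (H0) depth=32
  del 230.39.207.185/32 (clear depth 32)
  del 152.235.62.121/32 (clear depth 32)
  + 230.0.0.0/10 (H2) depth=10
  + 230.39.207.176/28 (H2) depth=28
  + 152.0.0.0/8 (H1) depth=8
  + 230.39.207.0/24 (H1) depth=24
  del 230.39.207.176/28 (clear depth 28)
  + 0.0.0.0/0 (H0) depth=0
  Q 230.0.101.196: descend 1110011000 ; hops seen [H0,H2] ; pick H2
  + 220.72.0.0/16 (H0) depth=16
  + 152.0.0.0/5 (H1) depth=5
  + 230.39.192.0/20 (H0) depth=20
  Q 127.19.194.26: descend 01 ; hops seen [H0] ; pick H0
  Q 220.72.0.33: descend 1101110001001000 ; hops seen [H0,H0] ; pick H0
  del 152.0.0.0/5 (clear depth 5)
  Q 152.1.240.135: descend 10011000 ; hops seen [H0,H1] ; pick H1
  del 230.39.207.0/24 (clear depth 24)
  + 152.235.48.0/20 (H1) depth=20
  + 0.0.0.0/0 (H1) depth=0
  Q 212.44.133.43: descend 1101 ; hops seen [H1] ; pick H1
  + 76.0.0.0/8 (H1) depth=8
  Q 152.235.48.119: descend 10011000111010110011 ; hops seen [H1,H1,H1] ; pick H1
  Q 220.72.0.1: descend 1101110001001000 ; hops seen [H1,H0] ; pick H0
  Q 162.210.193.221: descend 10 ; hops seen [H1] ; pick H1
  + 230.0.0.0/10 (H1) depth=10
  + 76.197.35.79/32 (H2) depth=32
  Q 152.235.50.215: descend 10011000111010110011 ; hops seen [H1,H1,H1] ; pick H1

== LOOKUPS ==
["H2","H2","H0","H0","H1","H1","H1","H0","H1","H1"]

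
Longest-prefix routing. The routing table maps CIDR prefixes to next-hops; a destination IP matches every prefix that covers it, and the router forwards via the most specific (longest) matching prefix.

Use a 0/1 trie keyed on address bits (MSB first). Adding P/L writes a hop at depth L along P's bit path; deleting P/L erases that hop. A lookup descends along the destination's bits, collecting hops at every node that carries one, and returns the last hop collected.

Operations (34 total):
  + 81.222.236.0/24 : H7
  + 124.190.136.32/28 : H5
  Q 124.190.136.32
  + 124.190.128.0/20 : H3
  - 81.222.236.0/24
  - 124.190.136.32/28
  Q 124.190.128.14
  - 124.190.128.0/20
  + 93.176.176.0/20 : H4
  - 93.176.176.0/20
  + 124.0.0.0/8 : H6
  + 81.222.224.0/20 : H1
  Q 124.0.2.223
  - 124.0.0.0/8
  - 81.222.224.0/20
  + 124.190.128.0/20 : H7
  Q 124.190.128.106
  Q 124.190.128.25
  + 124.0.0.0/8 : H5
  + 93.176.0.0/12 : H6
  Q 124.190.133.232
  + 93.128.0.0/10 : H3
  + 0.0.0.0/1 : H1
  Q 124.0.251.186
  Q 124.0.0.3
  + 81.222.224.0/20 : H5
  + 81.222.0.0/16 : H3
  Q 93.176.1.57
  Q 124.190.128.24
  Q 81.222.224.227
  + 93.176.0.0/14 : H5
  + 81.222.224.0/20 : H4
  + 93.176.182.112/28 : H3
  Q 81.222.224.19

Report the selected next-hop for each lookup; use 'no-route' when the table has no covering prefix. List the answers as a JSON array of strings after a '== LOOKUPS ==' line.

Trace:
  add 81.222.236.0/24 -> H7 at depth 24
  add 124.190.136.32/28 -> H5 at depth 28
  lookup 124.190.136.32: bits 0111110010111110100010000010 walk d0:-→d1:-→d2:-→d3:-→d4:-→d5:-→d6:-→d7:-→d8:-→d9:-→d10:-→d11:-→d12:-→d13:-→d14:-→d15:-→d16:-→d17:-→d18:-→d19:-→d20:-→d21:-→d22:-→d23:-→d24:-→d25:-→d26:-→d27:-→d28:H5 -> H5
  add 124.190.128.0/20 -> H3 at depth 20
  - 81.222.236.0/24 clear@24
  - 124.190.136.32/28 clear@28
  lookup 124.190.128.14: bits 01111100101111101000 walk d0:-→d1:-→d2:-→d3:-→d4:-→d5:-→d6:-→d7:-→d8:-→d9:-→d10:-→d11:-→d12:-→d13:-→d14:-→d15:-→d16:-→d17:-→d18:-→d19:-→d20:H3 -> H3
  - 124.190.128.0/20 clear@20
  add 93.176.176.0/20 -> H4 at depth 20
  - 93.176.176.0/20 clear@20
  add 124.0.0.0/8 -> H6 at depth 8
  add 81.222.224.0/20 -> H1 at depth 20
  lookup 124.0.2.223: bits 01111100 walk d0:-→d1:-→d2:-→d3:-→d4:-→d5:-→d6:-→d7:-→d8:H6 -> H6
  - 124.0.0.0/8 clear@8
  - 81.222.224.0/20 clear@20
  add 124.190.128.0/20 -> H7 at depth 20
  lookup 124.190.128.106: bits 01111100101111101000 walk d0:-→d1:-→d2:-→d3:-→d4:-→d5:-→d6:-→d7:-→d8:-→d9:-→d10:-→d11:-→d12:-→d13:-→d14:-→d15:-→d16:-→d17:-→d18:-→d19:-→d20:H7 -> H7
  lookup 124.190.128.25: bits 01111100101111101000 walk d0:-→d1:-→d2:-→d3:-→d4:-→d5:-→d6:-→d7:-→d8:-→d9:-→d10:-→d11:-→d12:-→d13:-→d14:-→d15:-→d16:-→d17:-→d18:-→d19:-→d20:H7 -> H7
  add 124.0.0.0/8 -> H5 at depth 8
  add 93.176.0.0/12 -> H6 at depth 12
  lookup 124.190.133.232: bits 01111100101111101000 walk d0:-→d1:-→d2:-→d3:-→d4:-→d5:-→d6:-→d7:-→d8:H5→d9:-→d10:-→d11:-→d12:-→d13:-→d14:-→d15:-→d16:-→d17:-→d18:-→d19:-→d20:H7 -> H7
  add 93.128.0.0/10 -> H3 at depth 10
  add 0.0.0.0/1 -> H1 at depth 1
  lookup 124.0.251.186: bits 01111100 walk d0:-→d1:H1→d2:-→d3:-→d4:-→d5:-→d6:-→d7:-→d8:H5 -> H5
  lookup 124.0.0.3: bits 01111100 walk d0:-→d1:H1→d2:-→d3:-→d4:-→d5:-→d6:-→d7:-→d8:H5 -> H5
  add 81.222.224.0/20 -> H5 at depth 20
  add 81.222.0.0/16 -> H3 at depth 16
  lookup 93.176.1.57: bits 0101110110110000 walk d0:-→d1:H1→d2:-→d3:-→d4:-→d5:-→d6:-→d7:-→d8:-→d9:-→d10:H3→d11:-→d12:H6→d13:-→d14:-→d15:-→d16:- -> H6
  lookup 124.190.128.24: bits 01111100101111101000 walk d0:-→d1:H1→d2:-→d3:-→d4:-→d5:-→d6:-→d7:-→d8:H5→d9:-→d10:-→d11:-→d12:-→d13:-→d14:-→d15:-→d16:-→d17:-→d18:-→d19:-→d20:H7 -> H7
  lookup 81.222.224.227: bits 01010001110111101110 walk d0:-→d1:H1→d2:-→d3:-→d4:-→d5:-→d6:-→d7:-→d8:-→d9:-→d10:-→d11:-→d12:-→d13:-→d14:-→d15:-→d16:H3→d17:-→d18:-→d19:-→d20:H5 -> H5
  add 93.176.0.0/14 -> H5 at depth 14
  add 81.222.224.0/20 -> H4 at depth 20
  add 93.176.182.112/28 -> H3 at depth 28
  lookup 81.222.224.19: bits 01010001110111101110 walk d0:-→d1:H1→d2:-→d3:-→d4:-→d5:-→d6:-→d7:-→d8:-→d9:-→d10:-→d11:-→d12:-→d13:-→d14:-→d15:-→d16:H3→d17:-→d18:-→d19:-→d20:H4 -> H4

== LOOKUPS ==
["H5","H3","H6","H7","H7","H7","H5","H5","H6","H7","H5","H4"]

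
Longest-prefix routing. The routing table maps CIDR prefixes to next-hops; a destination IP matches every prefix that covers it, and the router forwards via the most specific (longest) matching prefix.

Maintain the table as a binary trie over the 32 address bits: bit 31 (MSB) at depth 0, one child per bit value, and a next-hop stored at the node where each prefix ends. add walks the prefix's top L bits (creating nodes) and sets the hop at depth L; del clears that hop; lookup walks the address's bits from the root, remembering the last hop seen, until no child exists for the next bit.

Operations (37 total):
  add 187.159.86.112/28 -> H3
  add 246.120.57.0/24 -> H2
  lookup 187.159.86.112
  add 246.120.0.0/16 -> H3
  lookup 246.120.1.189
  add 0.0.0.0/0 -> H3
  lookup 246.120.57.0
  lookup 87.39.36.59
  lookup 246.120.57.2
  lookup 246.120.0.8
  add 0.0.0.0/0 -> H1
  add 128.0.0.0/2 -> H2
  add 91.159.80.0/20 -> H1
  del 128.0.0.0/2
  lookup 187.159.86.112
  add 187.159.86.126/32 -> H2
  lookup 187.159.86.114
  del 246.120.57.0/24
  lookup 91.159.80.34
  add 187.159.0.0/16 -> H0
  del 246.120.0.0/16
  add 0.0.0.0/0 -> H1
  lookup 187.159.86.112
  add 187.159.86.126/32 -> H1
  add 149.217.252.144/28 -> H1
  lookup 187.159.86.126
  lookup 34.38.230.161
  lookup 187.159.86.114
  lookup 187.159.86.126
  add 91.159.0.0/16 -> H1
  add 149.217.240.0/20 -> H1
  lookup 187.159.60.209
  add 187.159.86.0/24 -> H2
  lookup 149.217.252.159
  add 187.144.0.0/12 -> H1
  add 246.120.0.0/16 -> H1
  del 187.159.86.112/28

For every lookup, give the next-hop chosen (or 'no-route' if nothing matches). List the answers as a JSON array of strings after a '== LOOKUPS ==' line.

Apply in order:
  add 187.159.86.112/28 -> H3 at depth 28
  add 246.120.57.0/24 -> H2 at depth 24
  lookup 187.159.86.112: bits 1011101110011111010101100111 walk d0:-→d1:-→d2:-→d3:-→d4:-→d5:-→d6:-→d7:-→d8:-→d9:-→d10:-→d11:-→d12:-→d13:-→d14:-→d15:-→d16:-→d17:-→d18:-→d19:-→d20:-→d21:-→d22:-→d23:-→d24:-→d25:-→d26:-→d27:-→d28:H3 -> H3
  add 246.120.0.0/16 -> H3 at depth 16
  lookup 246.120.1.189: bits 111101100111100000 walk d0:-→d1:-→d2:-→d3:-→d4:-→d5:-→d6:-→d7:-→d8:-→d9:-→d10:-→d11:-→d12:-→d13:-→d14:-→d15:-→d16:H3→d17:-→d18:- -> H3
  add 0.0.0.0/0 -> H3 at depth 0
  lookup 246.120.57.0: bits 111101100111100000111001 walk d0:H3→d1:-→d2:-→d3:-→d4:-→d5:-→d6:-→d7:-→d8:-→d9:-→d10:-→d11:-→d12:-→d13:-→d14:-→d15:-→d16:H3→d17:-→d18:-→d19:-→d20:-→d21:-→d22:-→d23:-→d24:H2 -> H2
  lookup 87.39.36.59: bits ε walk d0:H3 -> H3
  lookup 246.120.57.2: bits 111101100111100000111001 walk d0:H3→d1:-→d2:-→d3:-→d4:-→d5:-→d6:-→d7:-→d8:-→d9:-→d10:-→d11:-→d12:-→d13:-→d14:-→d15:-→d16:H3→d17:-→d18:-→d19:-→d20:-→d21:-→d22:-→d23:-→d24:H2 -> H2
  lookup 246.120.0.8: bits 111101100111100000 walk d0:H3→d1:-→d2:-→d3:-→d4:-→d5:-→d6:-→d7:-→d8:-→d9:-→d10:-→d11:-→d12:-→d13:-→d14:-→d15:-→d16:H3→d17:-→d18:- -> H3
  add 0.0.0.0/0 -> H1 at depth 0
  add 128.0.0.0/2 -> H2 at depth 2
  add 91.159.80.0/20 -> H1 at depth 20
  del 128.0.0.0/2 (clear depth 2)
  lookup 187.159.86.112: bits 1011101110011111010101100111 walk d0:H1→d1:-→d2:-→d3:-→d4:-→d5:-→d6:-→d7:-→d8:-→d9:-→d10:-→d11:-→d12:-→d13:-→d14:-→d15:-→d16:-→d17:-→d18:-→d19:-→d20:-→d21:-→d22:-→d23:-→d24:-→d25:-→d26:-→d27:-→d28:H3 -> H3
  add 187.159.86.126/32 -> H2 at depth 32
  lookup 187.159.86.114: bits 1011101110011111010101100111 walk d0:H1→d1:-→d2:-→d3:-→d4:-→d5:-→d6:-→d7:-→d8:-→d9:-→d10:-→d11:-→d12:-→d13:-→d14:-→d15:-→d16:-→d17:-→d18:-→d19:-→d20:-→d21:-→d22:-→d23:-→d24:-→d25:-→d26:-→d27:-→d28:H3 -> H3
  del 246.120.57.0/24 (clear depth 24)
  lookup 91.159.80.34: bits 01011011100111110101 walk d0:H1→d1:-→d2:-→d3:-→d4:-→d5:-→d6:-→d7:-→d8:-→d9:-→d10:-→d11:-→d12:-→d13:-→d14:-→d15:-→d16:-→d17:-→d18:-→d19:-→d20:H1 -> H1
  add 187.159.0.0/16 -> H0 at depth 16
  del 246.120.0.0/16 (clear depth 16)
  add 0.0.0.0/0 -> H1 at depth 0
  lookup 187.159.86.112: bits 1011101110011111010101100111 walk d0:H1→d1:-→d2:-→d3:-→d4:-→d5:-→d6:-→d7:-→d8:-→d9:-→d10:-→d11:-→d12:-→d13:-→d14:-→d15:-→d16:H0→d17:-→d18:-→d19:-→d20:-→d21:-→d22:-→d23:-→d24:-→d25:-→d26:-→d27:-→d28:H3 -> H3
  add 187.159.86.126/32 -> H1 at depth 32
  add 149.217.252.144/28 -> H1 at depth 28
  lookup 187.159.86.126: bits 10111011100111110101011001111110 walk d0:H1→d1:-→d2:-→d3:-→d4:-→d5:-→d6:-→d7:-→d8:-→d9:-→d10:-→d11:-→d12:-→d13:-→d14:-→d15:-→d16:H0→d17:-→d18:-→d19:-→d20:-→d21:-→d22:-→d23:-→d24:-→d25:-→d26:-→d27:-→d28:H3→d29:-→d30:-→d31:-→d32:H1 -> H1
  lookup 34.38.230.161: bits 0 walk d0:H1→d1:- -> H1
  lookup 187.159.86.114: bits 1011101110011111010101100111 walk d0:H1→d1:-→d2:-→d3:-→d4:-→d5:-→d6:-→d7:-→d8:-→d9:-→d10:-→d11:-→d12:-→d13:-→d14:-→d15:-→d16:H0→d17:-→d18:-→d19:-→d20:-→d21:-→d22:-→d23:-→d24:-→d25:-→d26:-→d27:-→d28:H3 -> H3
  lookup 187.159.86.126: bits 10111011100111110101011001111110 walk d0:H1→d1:-→d2:-→d3:-→d4:-→d5:-→d6:-→d7:-→d8:-→d9:-→d10:-→d11:-→d12:-→d13:-→d14:-→d15:-→d16:H0→d17:-→d18:-→d19:-→d20:-→d21:-→d22:-→d23:-→d24:-→d25:-→d26:-→d27:-→d28:H3→d29:-→d30:-→d31:-→d32:H1 -> H1
  add 91.159.0.0/16 -> H1 at depth 16
  add 149.217.240.0/20 -> H1 at depth 20
  lookup 187.159.60.209: bits 10111011100111110 walk d0:H1→d1:-→d2:-→d3:-→d4:-→d5:-→d6:-→d7:-→d8:-→d9:-→d10:-→d11:-→d12:-→d13:-→d14:-→d15:-→d16:H0→d17:- -> H0
  add 187.159.86.0/24 -> H2 at depth 24
  lookup 149.217.252.159: bits 1001010111011001111111001001 walk d0:H1→d1:-→d2:-→d3:-→d4:-→d5:-→d6:-→d7:-→d8:-→d9:-→d10:-→d11:-→d12:-→d13:-→d14:-→d15:-→d16:-→d17:-→d18:-→d19:-→d20:H1→d21:-→d22:-→d23:-→d24:-→d25:-→d26:-→d27:-→d28:H1 -> H1
  add 187.144.0.0/12 -> H1 at depth 12
  add 246.120.0.0/16 -> H1 at depth 16
  del 187.159.86.112/28 (clear depth 28)

== LOOKUPS ==
["H3","H3","H2","H3","H2","H3","H3","H3","H1","H3","H1","H1","H3","H1","H0","H1"]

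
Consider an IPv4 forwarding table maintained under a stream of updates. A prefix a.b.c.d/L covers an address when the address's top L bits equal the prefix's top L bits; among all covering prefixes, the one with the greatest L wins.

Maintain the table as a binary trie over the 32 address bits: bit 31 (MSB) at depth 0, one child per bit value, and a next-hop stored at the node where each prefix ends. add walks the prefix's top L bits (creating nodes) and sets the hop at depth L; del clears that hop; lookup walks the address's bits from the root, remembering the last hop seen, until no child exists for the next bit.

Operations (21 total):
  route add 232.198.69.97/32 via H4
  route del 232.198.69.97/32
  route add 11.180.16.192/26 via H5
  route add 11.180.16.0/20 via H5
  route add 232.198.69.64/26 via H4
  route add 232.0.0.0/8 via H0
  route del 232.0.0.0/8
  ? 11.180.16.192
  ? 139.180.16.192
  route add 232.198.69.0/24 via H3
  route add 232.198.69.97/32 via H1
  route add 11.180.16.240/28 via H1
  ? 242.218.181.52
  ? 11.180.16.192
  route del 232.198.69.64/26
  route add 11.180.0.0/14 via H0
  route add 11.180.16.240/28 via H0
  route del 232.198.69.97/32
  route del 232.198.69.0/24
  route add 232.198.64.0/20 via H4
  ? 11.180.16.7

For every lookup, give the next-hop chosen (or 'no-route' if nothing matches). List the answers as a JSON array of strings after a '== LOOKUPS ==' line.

Process each operation:
  + 232.198.69.97/32 (H4) depth=32
  del 232.198.69.97/32 (clear depth 32)
  + 11.180.16.192/26 (H5) depth=26
  + 11.180.16.0/20 (H5) depth=20
  + 232.198.69.64/26 (H4) depth=26
  + 232.0.0.0/8 (H0) depth=8
  del 232.0.0.0/8 (clear depth 8)
  ? 11.180.16.192  path d0:-→d1:-→d2:-→d3:-→d4:-→d5:-→d6:-→d7:-→d8:-→d9:-→d10:-→d11:-→d12:-→d13:-→d14:-→d15:-→d16:-→d17:-→d18:-→d19:-→d20:H5→d21:-→d22:-→d23:-→d24:-→d25:-→d26:H5  best=H5
  ? 139.180.16.192  path d0:-→d1:-  best=no-route
  + 232.198.69.0/24 (H3) depth=24
  + 232.198.69.97/32 (H1) depth=32
  + 11.180.16.240/28 (H1) depth=28
  ? 242.218.181.52  path d0:-→d1:-→d2:-→d3:-  best=no-route
  ? 11.180.16.192  path d0:-→d1:-→d2:-→d3:-→d4:-→d5:-→d6:-→d7:-→d8:-→d9:-→d10:-→d11:-→d12:-→d13:-→d14:-→d15:-→d16:-→d17:-→d18:-→d19:-→d20:H5→d21:-→d22:-→d23:-→d24:-→d25:-→d26:H5  best=H5
  del 232.198.69.64/26 (clear depth 26)
  + 11.180.0.0/14 (H0) depth=14
  + 11.180.16.240/28 (H0) depth=28
  del 232.198.69.97/32 (clear depth 32)
  del 232.198.69.0/24 (clear depth 24)
  + 232.198.64.0/20 (H4) depth=20
  ? 11.180.16.7  path d0:-→d1:-→d2:-→d3:-→d4:-→d5:-→d6:-→d7:-→d8:-→d9:-→d10:-→d11:-→d12:-→d13:-→d14:H0→d15:-→d16:-→d17:-→d18:-→d19:-→d20:H5→d21:-→d22:-→d23:-→d24:-  best=H5

== LOOKUPS ==
["H5","no-route","no-route","H5","H5"]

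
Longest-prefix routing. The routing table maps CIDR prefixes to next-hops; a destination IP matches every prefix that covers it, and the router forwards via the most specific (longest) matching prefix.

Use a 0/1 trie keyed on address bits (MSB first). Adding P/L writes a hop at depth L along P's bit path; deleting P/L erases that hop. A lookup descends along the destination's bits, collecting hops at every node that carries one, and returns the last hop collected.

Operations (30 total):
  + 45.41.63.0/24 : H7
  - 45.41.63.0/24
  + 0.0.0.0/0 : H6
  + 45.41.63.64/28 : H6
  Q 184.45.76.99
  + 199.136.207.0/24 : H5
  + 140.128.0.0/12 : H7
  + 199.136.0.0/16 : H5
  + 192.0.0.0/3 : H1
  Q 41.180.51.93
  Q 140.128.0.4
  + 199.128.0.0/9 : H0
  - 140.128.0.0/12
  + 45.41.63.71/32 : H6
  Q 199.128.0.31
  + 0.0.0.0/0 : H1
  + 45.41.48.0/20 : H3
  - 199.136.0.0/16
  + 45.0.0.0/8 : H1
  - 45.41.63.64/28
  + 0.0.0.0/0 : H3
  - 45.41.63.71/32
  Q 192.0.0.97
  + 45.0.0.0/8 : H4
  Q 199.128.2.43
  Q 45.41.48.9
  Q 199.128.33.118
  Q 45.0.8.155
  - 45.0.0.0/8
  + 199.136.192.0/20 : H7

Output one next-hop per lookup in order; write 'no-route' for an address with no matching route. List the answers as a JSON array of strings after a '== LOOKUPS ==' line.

Process each operation:
  + 45.41.63.0/24 (H7) depth=24
  del 45.41.63.0/24 (clear depth 24)
  + 0.0.0.0/0 (H6) depth=0
  + 45.41.63.64/28 (H6) depth=28
  ? 184.45.76.99  path d0:H6  best=H6
  + 199.136.207.0/24 (H5) depth=24
  + 140.128.0.0/12 (H7) depth=12
  + 199.136.0.0/16 (H5) depth=16
  + 192.0.0.0/3 (H1) depth=3
  ? 41.180.51.93  path d0:H6→d1:-→d2:-→d3:-→d4:-→d5:-  best=H6
  ? 140.128.0.4  path d0:H6→d1:-→d2:-→d3:-→d4:-→d5:-→d6:-→d7:-→d8:-→d9:-→d10:-→d11:-→d12:H7  best=H7
  + 199.128.0.0/9 (H0) depth=9
  del 140.128.0.0/12 (clear depth 12)
  + 45.41.63.71/32 (H6) depth=32
  ? 199.128.0.31  path d0:H6→d1:-→d2:-→d3:H1→d4:-→d5:-→d6:-→d7:-→d8:-→d9:H0→d10:-→d11:-→d12:-  best=H0
  + 0.0.0.0/0 (H1) depth=0
  + 45.41.48.0/20 (H3) depth=20
  del 199.136.0.0/16 (clear depth 16)
  + 45.0.0.0/8 (H1) depth=8
  del 45.41.63.64/28 (clear depth 28)
  + 0.0.0.0/0 (H3) depth=0
  del 45.41.63.71/32 (clear depth 32)
  ? 192.0.0.97  path d0:H3→d1:-→d2:-→d3:H1→d4:-→d5:-  best=H1
  + 45.0.0.0/8 (H4) depth=8
  ? 199.128.2.43  path d0:H3→d1:-→d2:-→d3:H1→d4:-→d5:-→d6:-→d7:-→d8:-→d9:H0→d10:-→d11:-→d12:-  best=H0
  ? 45.41.48.9  path d0:H3→d1:-→d2:-→d3:-→d4:-→d5:-→d6:-→d7:-→d8:H4→d9:-→d10:-→d11:-→d12:-→d13:-→d14:-→d15:-→d16:-→d17:-→d18:-→d19:-→d20:H3  best=H3
  ? 199.128.33.118  path d0:H3→d1:-→d2:-→d3:H1→d4:-→d5:-→d6:-→d7:-→d8:-→d9:H0→d10:-→d11:-→d12:-  best=H0
  ? 45.0.8.155  path d0:H3→d1:-→d2:-→d3:-→d4:-→d5:-→d6:-→d7:-→d8:H4→d9:-→d10:-  best=H4
  del 45.0.0.0/8 (clear depth 8)
  + 199.136.192.0/20 (H7) depth=20

== LOOKUPS ==
["H6","H6","H7","H0","H1","H0","H3","H0","H4"]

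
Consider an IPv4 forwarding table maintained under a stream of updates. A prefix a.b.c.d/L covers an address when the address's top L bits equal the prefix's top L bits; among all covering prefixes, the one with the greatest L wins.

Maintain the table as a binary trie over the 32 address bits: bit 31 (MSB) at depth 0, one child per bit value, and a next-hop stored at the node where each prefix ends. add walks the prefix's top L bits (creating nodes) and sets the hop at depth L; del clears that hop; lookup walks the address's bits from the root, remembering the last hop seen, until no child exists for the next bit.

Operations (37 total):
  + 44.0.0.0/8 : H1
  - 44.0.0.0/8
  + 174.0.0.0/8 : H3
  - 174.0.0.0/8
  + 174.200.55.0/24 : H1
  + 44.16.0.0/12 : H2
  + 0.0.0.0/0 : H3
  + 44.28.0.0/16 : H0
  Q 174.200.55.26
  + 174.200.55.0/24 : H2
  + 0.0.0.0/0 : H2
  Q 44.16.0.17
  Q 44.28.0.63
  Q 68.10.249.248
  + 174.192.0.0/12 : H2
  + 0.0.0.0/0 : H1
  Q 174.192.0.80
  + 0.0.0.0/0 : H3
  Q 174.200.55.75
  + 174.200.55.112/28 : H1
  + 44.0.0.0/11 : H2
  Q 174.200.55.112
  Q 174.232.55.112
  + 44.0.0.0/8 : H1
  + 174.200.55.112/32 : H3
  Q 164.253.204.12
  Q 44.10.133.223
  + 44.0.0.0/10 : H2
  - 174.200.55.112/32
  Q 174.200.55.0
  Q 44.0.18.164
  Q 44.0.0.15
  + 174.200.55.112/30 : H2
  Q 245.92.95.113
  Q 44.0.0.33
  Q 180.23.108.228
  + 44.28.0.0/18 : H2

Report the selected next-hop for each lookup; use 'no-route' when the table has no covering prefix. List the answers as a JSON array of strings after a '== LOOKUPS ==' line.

Process each operation:
  + 44.0.0.0/8 (H1) depth=8
  - 44.0.0.0/8 clear@8
  + 174.0.0.0/8 (H3) depth=8
  - 174.0.0.0/8 clear@8
  + 174.200.55.0/24 (H1) depth=24
  + 44.16.0.0/12 (H2) depth=12
  + 0.0.0.0/0 (H3) depth=0
  + 44.28.0.0/16 (H0) depth=16
  Q 174.200.55.26: descend 101011101100100000110111 ; hops seen [H3,H1] ; pick H1
  + 174.200.55.0/24 (H2) depth=24
  + 0.0.0.0/0 (H2) depth=0
  Q 44.16.0.17: descend 001011000001 ; hops seen [H2,H2] ; pick H2
  Q 44.28.0.63: descend 0010110000011100 ; hops seen [H2,H2,H0] ; pick H0
  Q 68.10.249.248: descend 0 ; hops seen [H2] ; pick H2
  + 174.192.0.0/12 (H2) depth=12
  + 0.0.0.0/0 (H1) depth=0
  Q 174.192.0.80: descend 101011101100 ; hops seen [H1,H2] ; pick H2
  + 0.0.0.0/0 (H3) depth=0
  Q 174.200.55.75: descend 101011101100100000110111 ; hops seen [H3,H2,H2] ; pick H2
  + 174.200.55.112/28 (H1) depth=28
  + 44.0.0.0/11 (H2) depth=11
  Q 174.200.55.112: descend 1010111011001000001101110111 ; hops seen [H3,H2,H2,H1] ; pick H1
  Q 174.232.55.112: descend 1010111011 ; hops seen [H3] ; pick H3
  + 44.0.0.0/8 (H1) depth=8
  + 174.200.55.112/32 (H3) depth=32
  Q 164.253.204.12: descend 1010 ; hops seen [H3] ; pick H3
  Q 44.10.133.223: descend 00101100000 ; hops seen [H3,H1,H2] ; pick H2
  + 44.0.0.0/10 (H2) depth=10
  - 174.200.55.112/32 clear@32
  Q 174.200.55.0: descend 1010111011001000001101110 ; hops seen [H3,H2,H2] ; pick H2
  Q 44.0.18.164: descend 00101100000 ; hops seen [H3,H1,H2,H2] ; pick H2
  Q 44.0.0.15: descend 00101100000 ; hops seen [H3,H1,H2,H2] ; pick H2
  + 174.200.55.112/30 (H2) depth=30
  Q 245.92.95.113: descend 1 ; hops seen [H3] ; pick H3
  Q 44.0.0.33: descend 00101100000 ; hops seen [H3,H1,H2,H2] ; pick H2
  Q 180.23.108.228: descend 101 ; hops seen [H3] ; pick H3
  + 44.28.0.0/18 (H2) depth=18

== LOOKUPS ==
["H1","H2","H0","H2","H2","H2","H1","H3","H3","H2","H2","H2","H2","H3","H2","H3"]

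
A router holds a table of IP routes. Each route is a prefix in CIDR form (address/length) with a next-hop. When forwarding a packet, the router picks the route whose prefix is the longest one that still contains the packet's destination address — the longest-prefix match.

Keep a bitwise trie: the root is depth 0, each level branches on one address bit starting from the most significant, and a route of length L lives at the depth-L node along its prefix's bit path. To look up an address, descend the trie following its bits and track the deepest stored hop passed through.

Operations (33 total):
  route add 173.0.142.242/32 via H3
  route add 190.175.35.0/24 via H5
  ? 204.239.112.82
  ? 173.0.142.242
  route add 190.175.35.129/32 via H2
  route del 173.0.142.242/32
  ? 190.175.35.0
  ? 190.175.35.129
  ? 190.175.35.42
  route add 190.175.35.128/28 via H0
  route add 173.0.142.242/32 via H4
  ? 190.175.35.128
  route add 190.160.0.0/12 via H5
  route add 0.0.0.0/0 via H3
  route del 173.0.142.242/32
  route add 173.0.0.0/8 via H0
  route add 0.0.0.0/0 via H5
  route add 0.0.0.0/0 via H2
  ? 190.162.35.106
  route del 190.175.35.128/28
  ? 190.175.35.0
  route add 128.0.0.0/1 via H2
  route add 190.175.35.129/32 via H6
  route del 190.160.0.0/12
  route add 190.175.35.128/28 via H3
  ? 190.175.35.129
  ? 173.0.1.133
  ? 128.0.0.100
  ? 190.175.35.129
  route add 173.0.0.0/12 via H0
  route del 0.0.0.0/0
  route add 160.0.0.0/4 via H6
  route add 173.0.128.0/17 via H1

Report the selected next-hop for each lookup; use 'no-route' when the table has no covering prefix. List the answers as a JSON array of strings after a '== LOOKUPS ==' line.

Trace:
  add 173.0.142.242/32 -> H3 at depth 32
  add 190.175.35.0/24 -> H5 at depth 24
  Q 204.239.112.82: descend 1 ; hops seen [∅] ; pick no-route
  Q 173.0.142.242: descend 10101101000000001000111011110010 ; hops seen [H3] ; pick H3
  add 190.175.35.129/32 -> H2 at depth 32
  - 173.0.142.242/32 clear@32
  Q 190.175.35.0: descend 101111101010111100100011 ; hops seen [H5] ; pick H5
  Q 190.175.35.129: descend 10111110101011110010001110000001 ; hops seen [H5,H2] ; pick H2
  Q 190.175.35.42: descend 101111101010111100100011 ; hops seen [H5] ; pick H5
  add 190.175.35.128/28 -> H0 at depth 28
  add 173.0.142.242/32 -> H4 at depth 32
  Q 190.175.35.128: descend 1011111010101111001000111000000 ; hops seen [H5,H0] ; pick H0
  add 190.160.0.0/12 -> H5 at depth 12
  add 0.0.0.0/0 -> H3 at depth 0
  - 173.0.142.242/32 clear@32
  add 173.0.0.0/8 -> H0 at depth 8
  add 0.0.0.0/0 -> H5 at depth 0
  add 0.0.0.0/0 -> H2 at depth 0
  Q 190.162.35.106: descend 101111101010 ; hops seen [H2,H5] ; pick H5
  - 190.175.35.128/28 clear@28
  Q 190.175.35.0: descend 101111101010111100100011 ; hops seen [H2,H5,H5] ; pick H5
  add 128.0.0.0/1 -> H2 at depth 1
  add 190.175.35.129/32 -> H6 at depth 32
  - 190.160.0.0/12 clear@12
  add 190.175.35.128/28 -> H3 at depth 28
  Q 190.175.35.129: descend 10111110101011110010001110000001 ; hops seen [H2,H2,H5,H3,H6] ; pick H6
  Q 173.0.1.133: descend 1010110100000000 ; hops seen [H2,H2,H0] ; pick H0
  Q 128.0.0.100: descend 10 ; hops seen [H2,H2] ; pick H2
  Q 190.175.35.129: descend 10111110101011110010001110000001 ; hops seen [H2,H2,H5,H3,H6] ; pick H6
  add 173.0.0.0/12 -> H0 at depth 12
  - 0.0.0.0/0 clear@0
  add 160.0.0.0/4 -> H6 at depth 4
  add 173.0.128.0/17 -> H1 at depth 17

== LOOKUPS ==
["no-route","H3","H5","H2","H5","H0","H5","H5","H6","H0","H2","H6"]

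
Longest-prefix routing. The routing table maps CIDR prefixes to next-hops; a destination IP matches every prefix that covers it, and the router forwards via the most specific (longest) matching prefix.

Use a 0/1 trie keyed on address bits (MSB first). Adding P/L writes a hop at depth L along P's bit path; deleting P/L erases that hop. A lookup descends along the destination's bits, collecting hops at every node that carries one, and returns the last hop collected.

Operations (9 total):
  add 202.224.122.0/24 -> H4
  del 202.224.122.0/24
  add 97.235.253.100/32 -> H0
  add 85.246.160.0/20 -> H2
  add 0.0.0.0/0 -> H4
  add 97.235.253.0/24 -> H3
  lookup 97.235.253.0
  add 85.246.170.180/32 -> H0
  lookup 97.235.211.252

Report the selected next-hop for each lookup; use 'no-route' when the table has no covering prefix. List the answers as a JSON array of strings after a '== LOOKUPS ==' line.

Trace:
  + 202.224.122.0/24 (H4) depth=24
  - 202.224.122.0/24 clear@24
  + 97.235.253.100/32 (H0) depth=32
  + 85.246.160.0/20 (H2) depth=20
  + 0.0.0.0/0 (H4) depth=0
  + 97.235.253.0/24 (H3) depth=24
  lookup 97.235.253.0: bits 0110000111101011111111010 walk d0:H4→d1:-→d2:-→d3:-→d4:-→d5:-→d6:-→d7:-→d8:-→d9:-→d10:-→d11:-→d12:-→d13:-→d14:-→d15:-→d16:-→d17:-→d18:-→d19:-→d20:-→d21:-→d22:-→d23:-→d24:H3→d25:- -> H3
  + 85.246.170.180/32 (H0) depth=32
  lookup 97.235.211.252: bits 011000011110101111 walk d0:H4→d1:-→d2:-→d3:-→d4:-→d5:-→d6:-→d7:-→d8:-→d9:-→d10:-→d11:-→d12:-→d13:-→d14:-→d15:-→d16:-→d17:-→d18:- -> H4

== LOOKUPS ==
["H3","H4"]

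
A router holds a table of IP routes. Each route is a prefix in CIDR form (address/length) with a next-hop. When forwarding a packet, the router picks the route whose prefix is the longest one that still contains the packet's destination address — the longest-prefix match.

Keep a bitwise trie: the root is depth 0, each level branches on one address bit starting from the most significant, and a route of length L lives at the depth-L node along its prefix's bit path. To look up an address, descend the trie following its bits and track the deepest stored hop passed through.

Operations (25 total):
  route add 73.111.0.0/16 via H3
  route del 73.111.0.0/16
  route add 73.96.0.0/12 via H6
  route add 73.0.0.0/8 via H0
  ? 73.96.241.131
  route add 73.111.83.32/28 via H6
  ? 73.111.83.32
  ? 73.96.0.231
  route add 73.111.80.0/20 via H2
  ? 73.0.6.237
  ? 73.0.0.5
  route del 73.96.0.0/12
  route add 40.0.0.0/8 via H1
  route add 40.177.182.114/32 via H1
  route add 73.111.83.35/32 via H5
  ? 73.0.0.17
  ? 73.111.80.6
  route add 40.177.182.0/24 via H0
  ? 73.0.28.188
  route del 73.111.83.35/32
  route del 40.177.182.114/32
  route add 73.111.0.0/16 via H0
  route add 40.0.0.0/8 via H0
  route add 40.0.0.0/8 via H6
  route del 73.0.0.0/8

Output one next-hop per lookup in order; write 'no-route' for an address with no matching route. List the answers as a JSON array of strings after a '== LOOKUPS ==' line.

Trace:
  add 73.111.0.0/16 -> H3 at depth 16
  del 73.111.0.0/16 (clear depth 16)
  add 73.96.0.0/12 -> H6 at depth 12
  add 73.0.0.0/8 -> H0 at depth 8
  Q 73.96.241.131: descend 010010010110 ; hops seen [H0,H6] ; pick H6
  add 73.111.83.32/28 -> H6 at depth 28
  Q 73.111.83.32: descend 0100100101101111010100110010 ; hops seen [H0,H6,H6] ; pick H6
  Q 73.96.0.231: descend 010010010110 ; hops seen [H0,H6] ; pick H6
  add 73.111.80.0/20 -> H2 at depth 20
  Q 73.0.6.237: descend 010010010 ; hops seen [H0] ; pick H0
  Q 73.0.0.5: descend 010010010 ; hops seen [H0] ; pick H0
  del 73.96.0.0/12 (clear depth 12)
  add 40.0.0.0/8 -> H1 at depth 8
  add 40.177.182.114/32 -> H1 at depth 32
  add 73.111.83.35/32 -> H5 at depth 32
  Q 73.0.0.17: descend 010010010 ; hops seen [H0] ; pick H0
  Q 73.111.80.6: descend 0100100101101111010100 ; hops seen [H0,H2] ; pick H2
  add 40.177.182.0/24 -> H0 at depth 24
  Q 73.0.28.188: descend 010010010 ; hops seen [H0] ; pick H0
  del 73.111.83.35/32 (clear depth 32)
  del 40.177.182.114/32 (clear depth 32)
  add 73.111.0.0/16 -> H0 at depth 16
  add 40.0.0.0/8 -> H0 at depth 8
  add 40.0.0.0/8 -> H6 at depth 8
  del 73.0.0.0/8 (clear depth 8)

== LOOKUPS ==
["H6","H6","H6","H0","H0","H0","H2","H0"]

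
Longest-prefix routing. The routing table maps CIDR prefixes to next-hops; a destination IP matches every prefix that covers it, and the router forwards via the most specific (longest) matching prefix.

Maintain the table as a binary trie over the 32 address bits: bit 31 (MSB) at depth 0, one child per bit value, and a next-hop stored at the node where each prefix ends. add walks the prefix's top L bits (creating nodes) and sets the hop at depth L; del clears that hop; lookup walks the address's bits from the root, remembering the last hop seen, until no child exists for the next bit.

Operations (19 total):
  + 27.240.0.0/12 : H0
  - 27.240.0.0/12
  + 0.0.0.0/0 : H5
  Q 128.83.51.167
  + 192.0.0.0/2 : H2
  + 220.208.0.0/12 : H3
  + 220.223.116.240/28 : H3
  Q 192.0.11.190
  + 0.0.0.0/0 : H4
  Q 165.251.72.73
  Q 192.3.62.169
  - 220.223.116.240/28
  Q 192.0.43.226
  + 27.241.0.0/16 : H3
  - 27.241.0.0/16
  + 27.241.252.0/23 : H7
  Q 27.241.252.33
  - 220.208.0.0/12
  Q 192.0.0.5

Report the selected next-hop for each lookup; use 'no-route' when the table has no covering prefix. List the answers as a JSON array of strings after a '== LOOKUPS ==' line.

Process each operation:
  add 27.240.0.0/12 -> H0 at depth 12
  del 27.240.0.0/12 (clear depth 12)
  add 0.0.0.0/0 -> H5 at depth 0
  ? 128.83.51.167  path d0:H5  best=H5
  add 192.0.0.0/2 -> H2 at depth 2
  add 220.208.0.0/12 -> H3 at depth 12
  add 220.223.116.240/28 -> H3 at depth 28
  ? 192.0.11.190  path d0:H5→d1:-→d2:H2→d3:-  best=H2
  add 0.0.0.0/0 -> H4 at depth 0
  ? 165.251.72.73  path d0:H4→d1:-  best=H4
  ? 192.3.62.169  path d0:H4→d1:-→d2:H2→d3:-  best=H2
  del 220.223.116.240/28 (clear depth 28)
  ? 192.0.43.226  path d0:H4→d1:-→d2:H2→d3:-  best=H2
  add 27.241.0.0/16 -> H3 at depth 16
  del 27.241.0.0/16 (clear depth 16)
  add 27.241.252.0/23 -> H7 at depth 23
  ? 27.241.252.33  path d0:H4→d1:-→d2:-→d3:-→d4:-→d5:-→d6:-→d7:-→d8:-→d9:-→d10:-→d11:-→d12:-→d13:-→d14:-→d15:-→d16:-→d17:-→d18:-→d19:-→d20:-→d21:-→d22:-→d23:H7  best=H7
  del 220.208.0.0/12 (clear depth 12)
  ? 192.0.0.5  path d0:H4→d1:-→d2:H2→d3:-  best=H2

== LOOKUPS ==
["H5","H2","H4","H2","H2","H7","H2"]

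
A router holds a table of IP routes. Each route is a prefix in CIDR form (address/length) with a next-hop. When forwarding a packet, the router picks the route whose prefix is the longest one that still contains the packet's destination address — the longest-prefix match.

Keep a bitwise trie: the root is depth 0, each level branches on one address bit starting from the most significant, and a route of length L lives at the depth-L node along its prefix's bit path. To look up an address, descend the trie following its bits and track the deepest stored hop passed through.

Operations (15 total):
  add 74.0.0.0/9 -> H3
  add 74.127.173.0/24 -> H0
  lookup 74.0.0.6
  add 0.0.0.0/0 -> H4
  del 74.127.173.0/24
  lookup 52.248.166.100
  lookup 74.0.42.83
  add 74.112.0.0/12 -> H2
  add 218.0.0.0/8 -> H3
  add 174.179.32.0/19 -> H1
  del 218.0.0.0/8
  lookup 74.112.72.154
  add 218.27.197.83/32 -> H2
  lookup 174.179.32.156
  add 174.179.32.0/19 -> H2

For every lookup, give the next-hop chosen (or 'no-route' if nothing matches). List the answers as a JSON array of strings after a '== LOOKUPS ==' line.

Process each operation:
  + 74.0.0.0/9 (H3) depth=9
  + 74.127.173.0/24 (H0) depth=24
  Q 74.0.0.6: descend 010010100 ; hops seen [H3] ; pick H3
  + 0.0.0.0/0 (H4) depth=0
  del 74.127.173.0/24 (clear depth 24)
  Q 52.248.166.100: descend 0 ; hops seen [H4] ; pick H4
  Q 74.0.42.83: descend 010010100 ; hops seen [H4,H3] ; pick H3
  + 74.112.0.0/12 (H2) depth=12
  + 218.0.0.0/8 (H3) depth=8
  + 174.179.32.0/19 (H1) depth=19
  del 218.0.0.0/8 (clear depth 8)
  Q 74.112.72.154: descend 010010100111 ; hops seen [H4,H3,H2] ; pick H2
  + 218.27.197.83/32 (H2) depth=32
  Q 174.179.32.156: descend 1010111010110011001 ; hops seen [H4,H1] ; pick H1
  + 174.179.32.0/19 (H2) depth=19

== LOOKUPS ==
["H3","H4","H3","H2","H1"]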